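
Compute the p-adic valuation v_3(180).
v_3(180) = 2

v_3(n) is the largest exponent k such that 3^k divides n. Factor out: 180 = 3^2 · 20. (Sign doesn't affect v_p.) So v_3(180) = 2.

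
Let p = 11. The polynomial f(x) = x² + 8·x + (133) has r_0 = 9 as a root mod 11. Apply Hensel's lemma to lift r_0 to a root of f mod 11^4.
r_3 = 3628 (mod 14641)

Hensel: r_{i+1} = r_i − f(r_i)·(f′(r_i))^{-1} mod 11^{i+2}, f′(x) = 2x + 8. Iterate:
  r_0 = 9 (mod 11)
  r_1 = 119 (mod 121)
  r_2 = 966 (mod 1331)
  r_3 = 3628 (mod 14641)
Final: r = 3628 satisfies f(r) ≡ 0 mod 11^4.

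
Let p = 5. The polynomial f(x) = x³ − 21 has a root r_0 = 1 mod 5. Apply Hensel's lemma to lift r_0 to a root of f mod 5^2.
r_1 = 16 (mod 25)

Hensel: r_{i+1} = r_i − f(r_i)/f′(r_i) mod 5^{i+2}, where f′(x) = 3x². Iterate:
  r_0 = 1 (mod 5)
  r_1 = 16 (mod 25)
Final: r = 16 with f(r) ≡ 0 mod 5^2.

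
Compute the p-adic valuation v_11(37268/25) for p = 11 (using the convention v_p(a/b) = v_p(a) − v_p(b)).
v_11(37268/25) = 3

Factor powers of 11 from the numerator and denominator of the reduced fraction: 37268 = 11^3 · 28 and 25 = 11^0 · 25. Apply v_p(a/b) = v_p(a) − v_p(b): v_11(37268/25) = 3 − 0 = 3.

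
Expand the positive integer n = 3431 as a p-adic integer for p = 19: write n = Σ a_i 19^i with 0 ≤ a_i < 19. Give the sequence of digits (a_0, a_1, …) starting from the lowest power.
(a_0, a_1, …) = (11, 9, 9)

Repeated division by 19 gives the digits low-to-high: 3431 = 11 + 9·19^1 + 9·19^2. Digit sequence: (11, 9, 9).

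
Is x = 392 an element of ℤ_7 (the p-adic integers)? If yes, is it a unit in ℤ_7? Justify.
x ∈ ℤ_7 but not a unit; v_7(x) = 2 > 0

ℤ_7 = {x ∈ ℚ_7 : v_7(x) ≥ 0} and ℤ_7^× = {x ∈ ℤ_7 : v_7(x) = 0}. Here v_7(392) = v_7(num) − v_7(den) = 2; compare against these criteria.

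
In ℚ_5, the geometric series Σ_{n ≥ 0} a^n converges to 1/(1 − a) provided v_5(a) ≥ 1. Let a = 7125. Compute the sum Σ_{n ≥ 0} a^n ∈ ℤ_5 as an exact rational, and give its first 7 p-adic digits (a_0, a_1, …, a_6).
Σ a^n = 1/(1 − a) = -1/7124;  first 7 digits = (1, 0, 0, 2, 1, 2, 4)

v_5(a) = 3 ≥ 1, so the series converges in ℤ_5 to 1/(1 − a) = 1/(1 − 7125) = -1/7124. Expand this rational in ℤ_5: compute digits iteratively via d_i = x_i mod 5, x_{i+1} = (x_i − d_i)/5. The first 7 digits are (1, 0, 0, 2, 1, 2, 4).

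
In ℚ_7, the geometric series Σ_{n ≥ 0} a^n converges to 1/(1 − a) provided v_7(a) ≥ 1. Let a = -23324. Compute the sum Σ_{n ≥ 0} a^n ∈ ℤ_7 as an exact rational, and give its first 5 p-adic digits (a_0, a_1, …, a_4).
Σ a^n = 1/(1 − a) = 1/23325;  first 5 digits = (1, 0, 0, 2, 4)

v_7(a) = 3 ≥ 1, so the series converges in ℤ_7 to 1/(1 − a) = 1/(1 − (-23324)) = 1/23325. Expand this rational in ℤ_7: compute digits iteratively via d_i = x_i mod 7, x_{i+1} = (x_i − d_i)/7. The first 5 digits are (1, 0, 0, 2, 4).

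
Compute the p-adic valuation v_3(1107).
v_3(1107) = 3

v_3(n) is the largest exponent k such that 3^k divides n. Factor out: 1107 = 3^3 · 41. (Sign doesn't affect v_p.) So v_3(1107) = 3.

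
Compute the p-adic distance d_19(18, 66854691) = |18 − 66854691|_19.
d_19(18, 66854691) = 1/2476099

Step 1 — x − y = 18 − 66854691 = -66854673. Step 2 — v_19(-66854673) = 5 (factor: -66854673 = −(19^5 · 27); the sign does not affect v_p). Step 3 — |x − y|_19 = 19^{-5} = 1/2476099.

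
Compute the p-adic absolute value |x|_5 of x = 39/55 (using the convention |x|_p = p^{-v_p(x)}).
|39/55|_5 = 5

Step 1 — compute v_5(x) by factoring powers of 5 out of the numerator and denominator: v_5(39/55) = -1. Step 2 — apply |x|_p = p^{-v_p(x)} = 5^{1} = 5.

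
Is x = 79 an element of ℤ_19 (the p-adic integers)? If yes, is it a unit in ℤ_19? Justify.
x ∈ ℤ_19^× (unit); v_19(x) = 0

ℤ_19 = {x ∈ ℚ_19 : v_19(x) ≥ 0} and ℤ_19^× = {x ∈ ℤ_19 : v_19(x) = 0}. Here v_19(79) = v_19(num) − v_19(den) = 0; compare against these criteria.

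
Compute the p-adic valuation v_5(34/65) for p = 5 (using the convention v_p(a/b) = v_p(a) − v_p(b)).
v_5(34/65) = -1

Factor powers of 5 from the numerator and denominator of the reduced fraction: 34 = 5^0 · 34 and 65 = 5^1 · 13. Apply v_p(a/b) = v_p(a) − v_p(b): v_5(34/65) = 0 − 1 = -1.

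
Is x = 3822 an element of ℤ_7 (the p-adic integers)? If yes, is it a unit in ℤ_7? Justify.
x ∈ ℤ_7 but not a unit; v_7(x) = 2 > 0

ℤ_7 = {x ∈ ℚ_7 : v_7(x) ≥ 0} and ℤ_7^× = {x ∈ ℤ_7 : v_7(x) = 0}. Here v_7(3822) = v_7(num) − v_7(den) = 2; compare against these criteria.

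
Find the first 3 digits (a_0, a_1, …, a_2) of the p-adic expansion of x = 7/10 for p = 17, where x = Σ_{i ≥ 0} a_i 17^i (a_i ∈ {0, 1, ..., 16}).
(a_0, …, a_2) = (16, 11, 1)

v_17(7/10) = 0 (numerator and denominator both coprime to 17), so x ∈ ℤ_17^×. Compute digits iteratively via a_i = x_i mod 17, x_{i+1} = (x_i − a_i)/17, with x_0 = x:
  x_0 = 7/10;  a_0 = 16;  x_1 = (x_0 − 16)/17 = -9/10
  x_1 = -9/10;  a_1 = 11;  x_2 = (x_1 − 11)/17 = -7/10
  x_2 = -7/10;  a_2 = 1;  x_3 = (x_2 − 1)/17 = -1/10
Digits: (16, 11, 1).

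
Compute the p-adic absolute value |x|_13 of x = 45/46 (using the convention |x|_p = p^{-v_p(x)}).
|45/46|_13 = 1

Step 1 — compute v_13(x) by factoring powers of 13 out of the numerator and denominator: v_13(45/46) = 0. Step 2 — apply |x|_p = p^{-v_p(x)} = 13^{0} = 1.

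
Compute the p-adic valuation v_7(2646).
v_7(2646) = 2

v_7(n) is the largest exponent k such that 7^k divides n. Factor out: 2646 = 7^2 · 54. (Sign doesn't affect v_p.) So v_7(2646) = 2.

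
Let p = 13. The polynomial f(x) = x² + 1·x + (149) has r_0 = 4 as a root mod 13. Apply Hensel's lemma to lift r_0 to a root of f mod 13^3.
r_2 = 1694 (mod 2197)

Hensel: r_{i+1} = r_i − f(r_i)·(f′(r_i))^{-1} mod 13^{i+2}, f′(x) = 2x + 1. Iterate:
  r_0 = 4 (mod 13)
  r_1 = 4 (mod 169)
  r_2 = 1694 (mod 2197)
Final: r = 1694 satisfies f(r) ≡ 0 mod 13^3.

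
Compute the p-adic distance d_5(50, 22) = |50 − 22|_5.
d_5(50, 22) = 1

Step 1 — x − y = 50 − 22 = 28. Step 2 — v_5(28) = 0 (factor: 28 = (5^0 · 28); the sign does not affect v_p). Step 3 — |x − y|_5 = 5^{0} = 1.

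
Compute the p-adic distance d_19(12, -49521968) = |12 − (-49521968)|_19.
d_19(12, -49521968) = 1/2476099

Step 1 — x − y = 12 − (-49521968) = 49521980. Step 2 — v_19(49521980) = 5 (factor: 49521980 = (19^5 · 20); the sign does not affect v_p). Step 3 — |x − y|_19 = 19^{-5} = 1/2476099.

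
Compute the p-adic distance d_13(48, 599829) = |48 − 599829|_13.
d_13(48, 599829) = 1/28561

Step 1 — x − y = 48 − 599829 = -599781. Step 2 — v_13(-599781) = 4 (factor: -599781 = −(13^4 · 21); the sign does not affect v_p). Step 3 — |x − y|_13 = 13^{-4} = 1/28561.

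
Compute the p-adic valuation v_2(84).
v_2(84) = 2

v_2(n) is the largest exponent k such that 2^k divides n. Factor out: 84 = 2^2 · 21. (Sign doesn't affect v_p.) So v_2(84) = 2.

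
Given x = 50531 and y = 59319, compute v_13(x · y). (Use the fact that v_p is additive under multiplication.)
v_13(2997448389) = 6

v_p(x) = 3 (factor: 50531 = 13^3 · 23); v_p(y) = 3 (factor: 59319 = 13^3 · 27). Additivity: v_p(xy) = v_p(x) + v_p(y) = 3 + 3 = 6. (Direct check: xy = 2997448389 = 13^6 · (621).)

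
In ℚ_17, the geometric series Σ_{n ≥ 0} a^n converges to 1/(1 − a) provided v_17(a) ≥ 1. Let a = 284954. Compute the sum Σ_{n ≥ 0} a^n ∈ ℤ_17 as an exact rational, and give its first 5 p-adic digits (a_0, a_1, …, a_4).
Σ a^n = 1/(1 − a) = -1/284953;  first 5 digits = (1, 0, 0, 7, 3)

v_17(a) = 3 ≥ 1, so the series converges in ℤ_17 to 1/(1 − a) = 1/(1 − 284954) = -1/284953. Expand this rational in ℤ_17: compute digits iteratively via d_i = x_i mod 17, x_{i+1} = (x_i − d_i)/17. The first 5 digits are (1, 0, 0, 7, 3).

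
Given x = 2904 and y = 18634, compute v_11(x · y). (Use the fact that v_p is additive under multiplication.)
v_11(54113136) = 5

v_p(x) = 2 (factor: 2904 = 11^2 · 24); v_p(y) = 3 (factor: 18634 = 11^3 · 14). Additivity: v_p(xy) = v_p(x) + v_p(y) = 2 + 3 = 5. (Direct check: xy = 54113136 = 11^5 · (336).)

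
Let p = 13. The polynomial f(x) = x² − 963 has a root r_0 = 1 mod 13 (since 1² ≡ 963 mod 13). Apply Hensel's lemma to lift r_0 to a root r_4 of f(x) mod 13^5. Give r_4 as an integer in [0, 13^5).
r_4 = 290148 (mod 371293)

Hensel's recurrence: r_{i+1} = r_i − f(r_i)·(f′(r_i))^{-1} mod 13^{i+2}, with f′(x) = 2x. Iterate:
  r_0 = 1 (mod 13)
  r_1 = 144 (mod 169)
  r_2 = 144 (mod 2197)
  r_3 = 4538 (mod 28561)
  r_4 = 290148 (mod 371293)
Final: r_4 = 290148, and one checks f(r_4) ≡ 0 mod 13^5.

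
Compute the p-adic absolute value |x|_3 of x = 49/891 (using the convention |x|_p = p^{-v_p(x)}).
|49/891|_3 = 81

Step 1 — compute v_3(x) by factoring powers of 3 out of the numerator and denominator: v_3(49/891) = -4. Step 2 — apply |x|_p = p^{-v_p(x)} = 3^{4} = 81.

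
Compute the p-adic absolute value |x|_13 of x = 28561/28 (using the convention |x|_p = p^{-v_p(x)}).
|28561/28|_13 = 1/28561

Step 1 — compute v_13(x) by factoring powers of 13 out of the numerator and denominator: v_13(28561/28) = 4. Step 2 — apply |x|_p = p^{-v_p(x)} = 13^{-4} = 1/28561.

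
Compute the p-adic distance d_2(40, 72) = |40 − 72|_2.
d_2(40, 72) = 1/32

Step 1 — x − y = 40 − 72 = -32. Step 2 — v_2(-32) = 5 (factor: -32 = −(2^5 · 1); the sign does not affect v_p). Step 3 — |x − y|_2 = 2^{-5} = 1/32.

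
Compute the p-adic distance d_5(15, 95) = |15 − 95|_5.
d_5(15, 95) = 1/5

Step 1 — x − y = 15 − 95 = -80. Step 2 — v_5(-80) = 1 (factor: -80 = −(5^1 · 16); the sign does not affect v_p). Step 3 — |x − y|_5 = 5^{-1} = 1/5.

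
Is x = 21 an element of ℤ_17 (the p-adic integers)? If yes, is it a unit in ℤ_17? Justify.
x ∈ ℤ_17^× (unit); v_17(x) = 0

ℤ_17 = {x ∈ ℚ_17 : v_17(x) ≥ 0} and ℤ_17^× = {x ∈ ℤ_17 : v_17(x) = 0}. Here v_17(21) = v_17(num) − v_17(den) = 0; compare against these criteria.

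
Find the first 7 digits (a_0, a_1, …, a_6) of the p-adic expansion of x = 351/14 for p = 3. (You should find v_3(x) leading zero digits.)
(a_0, …, a_6) = (0, 0, 0, 2, 2, 2, 1)

v_3(351/14) = 3, so a_0 = ... = a_2 = 0. Factor out: x = 3^3 · u with u = 13/14 a unit in ℤ_3. Expand u iteratively via a_{v+i} = u_i mod 3, u_{i+1} = (u_i − a_{v+i})/3:
  u_0 = 13/14;  a_3 = 2;  u_1 = (u_0 − 2)/3 = -5/14
  u_1 = -5/14;  a_4 = 2;  u_2 = (u_1 − 2)/3 = -11/14
  u_2 = -11/14;  a_5 = 2;  u_3 = (u_2 − 2)/3 = -13/14
  u_3 = -13/14;  a_6 = 1;  u_4 = (u_3 − 1)/3 = -9/14
Digits: (0, 0, 0, 2, 2, 2, 1).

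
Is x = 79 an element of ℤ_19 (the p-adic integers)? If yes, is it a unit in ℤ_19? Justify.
x ∈ ℤ_19^× (unit); v_19(x) = 0

ℤ_19 = {x ∈ ℚ_19 : v_19(x) ≥ 0} and ℤ_19^× = {x ∈ ℤ_19 : v_19(x) = 0}. Here v_19(79) = v_19(num) − v_19(den) = 0; compare against these criteria.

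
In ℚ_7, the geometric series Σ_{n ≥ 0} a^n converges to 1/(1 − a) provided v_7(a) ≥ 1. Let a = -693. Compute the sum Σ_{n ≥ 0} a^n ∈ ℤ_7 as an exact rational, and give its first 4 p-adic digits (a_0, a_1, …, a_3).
Σ a^n = 1/(1 − a) = 1/694;  first 4 digits = (1, 6, 0, 4)

v_7(a) = 1 ≥ 1, so the series converges in ℤ_7 to 1/(1 − a) = 1/(1 − (-693)) = 1/694. Expand this rational in ℤ_7: compute digits iteratively via d_i = x_i mod 7, x_{i+1} = (x_i − d_i)/7. The first 4 digits are (1, 6, 0, 4).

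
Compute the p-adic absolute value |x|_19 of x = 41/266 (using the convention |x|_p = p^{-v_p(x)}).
|41/266|_19 = 19

Step 1 — compute v_19(x) by factoring powers of 19 out of the numerator and denominator: v_19(41/266) = -1. Step 2 — apply |x|_p = p^{-v_p(x)} = 19^{1} = 19.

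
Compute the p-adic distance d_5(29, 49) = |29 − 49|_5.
d_5(29, 49) = 1/5

Step 1 — x − y = 29 − 49 = -20. Step 2 — v_5(-20) = 1 (factor: -20 = −(5^1 · 4); the sign does not affect v_p). Step 3 — |x − y|_5 = 5^{-1} = 1/5.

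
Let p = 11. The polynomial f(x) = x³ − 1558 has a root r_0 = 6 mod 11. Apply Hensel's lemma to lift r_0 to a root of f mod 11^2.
r_1 = 61 (mod 121)

Hensel: r_{i+1} = r_i − f(r_i)/f′(r_i) mod 11^{i+2}, where f′(x) = 3x². Iterate:
  r_0 = 6 (mod 11)
  r_1 = 61 (mod 121)
Final: r = 61 with f(r) ≡ 0 mod 11^2.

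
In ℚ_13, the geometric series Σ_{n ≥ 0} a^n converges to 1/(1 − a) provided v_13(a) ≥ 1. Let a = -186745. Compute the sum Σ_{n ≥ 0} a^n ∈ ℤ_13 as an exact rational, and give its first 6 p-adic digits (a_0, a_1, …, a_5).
Σ a^n = 1/(1 − a) = 1/186746;  first 6 digits = (1, 0, 0, 6, 6, 12)

v_13(a) = 3 ≥ 1, so the series converges in ℤ_13 to 1/(1 − a) = 1/(1 − (-186745)) = 1/186746. Expand this rational in ℤ_13: compute digits iteratively via d_i = x_i mod 13, x_{i+1} = (x_i − d_i)/13. The first 6 digits are (1, 0, 0, 6, 6, 12).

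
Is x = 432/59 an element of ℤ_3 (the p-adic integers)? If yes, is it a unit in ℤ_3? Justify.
x ∈ ℤ_3 but not a unit; v_3(x) = 3 > 0

ℤ_3 = {x ∈ ℚ_3 : v_3(x) ≥ 0} and ℤ_3^× = {x ∈ ℤ_3 : v_3(x) = 0}. Here v_3(432/59) = v_3(num) − v_3(den) = 3; compare against these criteria.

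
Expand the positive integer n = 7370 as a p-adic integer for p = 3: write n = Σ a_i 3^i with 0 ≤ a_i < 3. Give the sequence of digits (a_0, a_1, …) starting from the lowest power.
(a_0, a_1, …) = (2, 2, 2, 2, 0, 0, 1, 0, 1)

Repeated division by 3 gives the digits low-to-high: 7370 = 2 + 2·3^1 + 2·3^2 + 2·3^3 + 1·3^6 + 1·3^8. Digit sequence: (2, 2, 2, 2, 0, 0, 1, 0, 1).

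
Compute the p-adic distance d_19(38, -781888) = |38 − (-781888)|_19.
d_19(38, -781888) = 1/130321

Step 1 — x − y = 38 − (-781888) = 781926. Step 2 — v_19(781926) = 4 (factor: 781926 = (19^4 · 6); the sign does not affect v_p). Step 3 — |x − y|_19 = 19^{-4} = 1/130321.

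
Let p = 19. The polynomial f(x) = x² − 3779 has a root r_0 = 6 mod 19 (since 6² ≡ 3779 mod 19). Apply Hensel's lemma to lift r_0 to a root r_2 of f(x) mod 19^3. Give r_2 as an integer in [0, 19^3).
r_2 = 1431 (mod 6859)

Hensel's recurrence: r_{i+1} = r_i − f(r_i)·(f′(r_i))^{-1} mod 19^{i+2}, with f′(x) = 2x. Iterate:
  r_0 = 6 (mod 19)
  r_1 = 348 (mod 361)
  r_2 = 1431 (mod 6859)
Final: r_2 = 1431, and one checks f(r_2) ≡ 0 mod 19^3.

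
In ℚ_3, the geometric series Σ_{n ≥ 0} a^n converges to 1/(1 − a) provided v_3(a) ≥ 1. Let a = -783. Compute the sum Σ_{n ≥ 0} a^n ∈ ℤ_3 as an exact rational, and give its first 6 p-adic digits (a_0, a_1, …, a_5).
Σ a^n = 1/(1 − a) = 1/784;  first 6 digits = (1, 0, 0, 1, 2, 2)

v_3(a) = 3 ≥ 1, so the series converges in ℤ_3 to 1/(1 − a) = 1/(1 − (-783)) = 1/784. Expand this rational in ℤ_3: compute digits iteratively via d_i = x_i mod 3, x_{i+1} = (x_i − d_i)/3. The first 6 digits are (1, 0, 0, 1, 2, 2).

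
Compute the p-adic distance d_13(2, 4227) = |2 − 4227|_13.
d_13(2, 4227) = 1/169

Step 1 — x − y = 2 − 4227 = -4225. Step 2 — v_13(-4225) = 2 (factor: -4225 = −(13^2 · 25); the sign does not affect v_p). Step 3 — |x − y|_13 = 13^{-2} = 1/169.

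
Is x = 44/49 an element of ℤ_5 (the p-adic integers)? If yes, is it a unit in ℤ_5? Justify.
x ∈ ℤ_5^× (unit); v_5(x) = 0

ℤ_5 = {x ∈ ℚ_5 : v_5(x) ≥ 0} and ℤ_5^× = {x ∈ ℤ_5 : v_5(x) = 0}. Here v_5(44/49) = v_5(num) − v_5(den) = 0; compare against these criteria.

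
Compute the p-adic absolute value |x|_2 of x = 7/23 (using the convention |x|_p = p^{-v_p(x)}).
|7/23|_2 = 1

Step 1 — compute v_2(x) by factoring powers of 2 out of the numerator and denominator: v_2(7/23) = 0. Step 2 — apply |x|_p = p^{-v_p(x)} = 2^{0} = 1.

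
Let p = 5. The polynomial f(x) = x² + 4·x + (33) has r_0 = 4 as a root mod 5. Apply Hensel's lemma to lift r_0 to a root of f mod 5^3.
r_2 = 59 (mod 125)

Hensel: r_{i+1} = r_i − f(r_i)·(f′(r_i))^{-1} mod 5^{i+2}, f′(x) = 2x + 4. Iterate:
  r_0 = 4 (mod 5)
  r_1 = 9 (mod 25)
  r_2 = 59 (mod 125)
Final: r = 59 satisfies f(r) ≡ 0 mod 5^3.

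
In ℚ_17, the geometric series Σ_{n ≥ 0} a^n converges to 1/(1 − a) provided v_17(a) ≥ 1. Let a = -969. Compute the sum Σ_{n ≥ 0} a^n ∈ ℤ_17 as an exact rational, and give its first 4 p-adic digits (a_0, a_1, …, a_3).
Σ a^n = 1/(1 − a) = 1/970;  first 4 digits = (1, 11, 15, 8)

v_17(a) = 1 ≥ 1, so the series converges in ℤ_17 to 1/(1 − a) = 1/(1 − (-969)) = 1/970. Expand this rational in ℤ_17: compute digits iteratively via d_i = x_i mod 17, x_{i+1} = (x_i − d_i)/17. The first 4 digits are (1, 11, 15, 8).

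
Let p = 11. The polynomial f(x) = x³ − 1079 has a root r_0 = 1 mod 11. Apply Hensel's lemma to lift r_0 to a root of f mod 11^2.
r_1 = 78 (mod 121)

Hensel: r_{i+1} = r_i − f(r_i)/f′(r_i) mod 11^{i+2}, where f′(x) = 3x². Iterate:
  r_0 = 1 (mod 11)
  r_1 = 78 (mod 121)
Final: r = 78 with f(r) ≡ 0 mod 11^2.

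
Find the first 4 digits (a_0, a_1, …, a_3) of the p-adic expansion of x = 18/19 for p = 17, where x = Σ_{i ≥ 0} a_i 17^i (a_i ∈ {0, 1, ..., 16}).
(a_0, …, a_3) = (9, 4, 6, 5)

v_17(18/19) = 0 (numerator and denominator both coprime to 17), so x ∈ ℤ_17^×. Compute digits iteratively via a_i = x_i mod 17, x_{i+1} = (x_i − a_i)/17, with x_0 = x:
  x_0 = 18/19;  a_0 = 9;  x_1 = (x_0 − 9)/17 = -9/19
  x_1 = -9/19;  a_1 = 4;  x_2 = (x_1 − 4)/17 = -5/19
  x_2 = -5/19;  a_2 = 6;  x_3 = (x_2 − 6)/17 = -7/19
  x_3 = -7/19;  a_3 = 5;  x_4 = (x_3 − 5)/17 = -6/19
Digits: (9, 4, 6, 5).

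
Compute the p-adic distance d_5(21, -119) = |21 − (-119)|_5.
d_5(21, -119) = 1/5

Step 1 — x − y = 21 − (-119) = 140. Step 2 — v_5(140) = 1 (factor: 140 = (5^1 · 28); the sign does not affect v_p). Step 3 — |x − y|_5 = 5^{-1} = 1/5.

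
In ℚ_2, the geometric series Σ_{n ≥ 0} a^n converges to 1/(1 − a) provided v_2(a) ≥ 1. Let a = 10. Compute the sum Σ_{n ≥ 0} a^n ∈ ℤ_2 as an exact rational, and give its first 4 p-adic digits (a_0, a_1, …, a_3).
Σ a^n = 1/(1 − a) = -1/9;  first 4 digits = (1, 1, 1, 0)

v_2(a) = 1 ≥ 1, so the series converges in ℤ_2 to 1/(1 − a) = 1/(1 − 10) = -1/9. Expand this rational in ℤ_2: compute digits iteratively via d_i = x_i mod 2, x_{i+1} = (x_i − d_i)/2. The first 4 digits are (1, 1, 1, 0).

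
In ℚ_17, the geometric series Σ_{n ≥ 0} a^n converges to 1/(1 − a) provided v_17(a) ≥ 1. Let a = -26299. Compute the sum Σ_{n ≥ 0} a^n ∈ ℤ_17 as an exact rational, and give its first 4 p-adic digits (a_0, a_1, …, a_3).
Σ a^n = 1/(1 − a) = 1/26300;  first 4 digits = (1, 0, 11, 11)

v_17(a) = 2 ≥ 1, so the series converges in ℤ_17 to 1/(1 − a) = 1/(1 − (-26299)) = 1/26300. Expand this rational in ℤ_17: compute digits iteratively via d_i = x_i mod 17, x_{i+1} = (x_i − d_i)/17. The first 4 digits are (1, 0, 11, 11).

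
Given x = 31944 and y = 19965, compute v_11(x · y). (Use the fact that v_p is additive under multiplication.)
v_11(637761960) = 6

v_p(x) = 3 (factor: 31944 = 11^3 · 24); v_p(y) = 3 (factor: 19965 = 11^3 · 15). Additivity: v_p(xy) = v_p(x) + v_p(y) = 3 + 3 = 6. (Direct check: xy = 637761960 = 11^6 · (360).)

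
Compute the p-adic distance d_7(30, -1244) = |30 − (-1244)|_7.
d_7(30, -1244) = 1/49

Step 1 — x − y = 30 − (-1244) = 1274. Step 2 — v_7(1274) = 2 (factor: 1274 = (7^2 · 26); the sign does not affect v_p). Step 3 — |x − y|_7 = 7^{-2} = 1/49.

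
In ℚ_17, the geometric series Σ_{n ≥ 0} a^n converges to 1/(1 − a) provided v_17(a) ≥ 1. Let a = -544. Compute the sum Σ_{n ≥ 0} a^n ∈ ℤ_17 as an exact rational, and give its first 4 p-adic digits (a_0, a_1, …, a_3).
Σ a^n = 1/(1 − a) = 1/545;  first 4 digits = (1, 2, 2, 0)

v_17(a) = 1 ≥ 1, so the series converges in ℤ_17 to 1/(1 − a) = 1/(1 − (-544)) = 1/545. Expand this rational in ℤ_17: compute digits iteratively via d_i = x_i mod 17, x_{i+1} = (x_i − d_i)/17. The first 4 digits are (1, 2, 2, 0).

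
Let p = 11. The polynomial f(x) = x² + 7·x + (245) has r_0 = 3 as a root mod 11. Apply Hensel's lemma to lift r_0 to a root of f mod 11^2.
r_1 = 47 (mod 121)

Hensel: r_{i+1} = r_i − f(r_i)·(f′(r_i))^{-1} mod 11^{i+2}, f′(x) = 2x + 7. Iterate:
  r_0 = 3 (mod 11)
  r_1 = 47 (mod 121)
Final: r = 47 satisfies f(r) ≡ 0 mod 11^2.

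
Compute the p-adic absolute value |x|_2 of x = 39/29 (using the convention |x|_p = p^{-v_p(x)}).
|39/29|_2 = 1

Step 1 — compute v_2(x) by factoring powers of 2 out of the numerator and denominator: v_2(39/29) = 0. Step 2 — apply |x|_p = p^{-v_p(x)} = 2^{0} = 1.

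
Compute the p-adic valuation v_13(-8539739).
v_13(-8539739) = 5

v_13(n) is the largest exponent k such that 13^k divides n. Factor out: -8539739 = -13^5 · 23. (Sign doesn't affect v_p.) So v_13(-8539739) = 5.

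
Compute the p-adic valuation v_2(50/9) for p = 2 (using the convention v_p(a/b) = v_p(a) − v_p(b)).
v_2(50/9) = 1

Factor powers of 2 from the numerator and denominator of the reduced fraction: 50 = 2^1 · 25 and 9 = 2^0 · 9. Apply v_p(a/b) = v_p(a) − v_p(b): v_2(50/9) = 1 − 0 = 1.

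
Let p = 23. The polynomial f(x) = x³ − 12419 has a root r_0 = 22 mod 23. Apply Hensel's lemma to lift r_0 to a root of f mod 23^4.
r_3 = 268110 (mod 279841)

Hensel: r_{i+1} = r_i − f(r_i)/f′(r_i) mod 23^{i+2}, where f′(x) = 3x². Iterate:
  r_0 = 22 (mod 23)
  r_1 = 436 (mod 529)
  r_2 = 436 (mod 12167)
  r_3 = 268110 (mod 279841)
Final: r = 268110 with f(r) ≡ 0 mod 23^4.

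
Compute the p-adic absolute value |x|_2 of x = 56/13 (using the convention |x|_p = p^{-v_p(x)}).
|56/13|_2 = 1/8

Step 1 — compute v_2(x) by factoring powers of 2 out of the numerator and denominator: v_2(56/13) = 3. Step 2 — apply |x|_p = p^{-v_p(x)} = 2^{-3} = 1/8.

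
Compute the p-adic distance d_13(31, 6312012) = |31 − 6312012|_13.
d_13(31, 6312012) = 1/371293

Step 1 — x − y = 31 − 6312012 = -6311981. Step 2 — v_13(-6311981) = 5 (factor: -6311981 = −(13^5 · 17); the sign does not affect v_p). Step 3 — |x − y|_13 = 13^{-5} = 1/371293.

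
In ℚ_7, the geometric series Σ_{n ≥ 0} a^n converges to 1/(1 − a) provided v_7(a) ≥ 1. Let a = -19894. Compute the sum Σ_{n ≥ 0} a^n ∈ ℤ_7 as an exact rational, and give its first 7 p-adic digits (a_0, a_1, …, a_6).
Σ a^n = 1/(1 − a) = 1/19895;  first 7 digits = (1, 0, 0, 5, 5, 5, 3)

v_7(a) = 3 ≥ 1, so the series converges in ℤ_7 to 1/(1 − a) = 1/(1 − (-19894)) = 1/19895. Expand this rational in ℤ_7: compute digits iteratively via d_i = x_i mod 7, x_{i+1} = (x_i − d_i)/7. The first 7 digits are (1, 0, 0, 5, 5, 5, 3).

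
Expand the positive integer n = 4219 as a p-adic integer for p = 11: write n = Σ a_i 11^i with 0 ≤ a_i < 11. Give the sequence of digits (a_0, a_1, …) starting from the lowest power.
(a_0, a_1, …) = (6, 9, 1, 3)

Repeated division by 11 gives the digits low-to-high: 4219 = 6 + 9·11^1 + 1·11^2 + 3·11^3. Digit sequence: (6, 9, 1, 3).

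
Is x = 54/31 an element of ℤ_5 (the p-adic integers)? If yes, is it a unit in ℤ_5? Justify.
x ∈ ℤ_5^× (unit); v_5(x) = 0

ℤ_5 = {x ∈ ℚ_5 : v_5(x) ≥ 0} and ℤ_5^× = {x ∈ ℤ_5 : v_5(x) = 0}. Here v_5(54/31) = v_5(num) − v_5(den) = 0; compare against these criteria.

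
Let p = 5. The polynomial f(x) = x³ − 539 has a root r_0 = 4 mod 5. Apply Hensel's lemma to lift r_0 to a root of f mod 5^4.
r_3 = 79 (mod 625)

Hensel: r_{i+1} = r_i − f(r_i)/f′(r_i) mod 5^{i+2}, where f′(x) = 3x². Iterate:
  r_0 = 4 (mod 5)
  r_1 = 4 (mod 25)
  r_2 = 79 (mod 125)
  r_3 = 79 (mod 625)
Final: r = 79 with f(r) ≡ 0 mod 5^4.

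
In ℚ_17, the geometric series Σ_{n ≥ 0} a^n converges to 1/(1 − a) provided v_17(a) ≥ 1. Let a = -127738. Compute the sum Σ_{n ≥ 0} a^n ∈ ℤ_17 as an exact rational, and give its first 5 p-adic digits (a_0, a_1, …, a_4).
Σ a^n = 1/(1 − a) = 1/127739;  first 5 digits = (1, 0, 0, 8, 15)

v_17(a) = 3 ≥ 1, so the series converges in ℤ_17 to 1/(1 − a) = 1/(1 − (-127738)) = 1/127739. Expand this rational in ℤ_17: compute digits iteratively via d_i = x_i mod 17, x_{i+1} = (x_i − d_i)/17. The first 5 digits are (1, 0, 0, 8, 15).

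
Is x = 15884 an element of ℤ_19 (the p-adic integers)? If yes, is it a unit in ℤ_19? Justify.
x ∈ ℤ_19 but not a unit; v_19(x) = 2 > 0

ℤ_19 = {x ∈ ℚ_19 : v_19(x) ≥ 0} and ℤ_19^× = {x ∈ ℤ_19 : v_19(x) = 0}. Here v_19(15884) = v_19(num) − v_19(den) = 2; compare against these criteria.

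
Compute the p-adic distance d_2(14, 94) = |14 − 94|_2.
d_2(14, 94) = 1/16

Step 1 — x − y = 14 − 94 = -80. Step 2 — v_2(-80) = 4 (factor: -80 = −(2^4 · 5); the sign does not affect v_p). Step 3 — |x − y|_2 = 2^{-4} = 1/16.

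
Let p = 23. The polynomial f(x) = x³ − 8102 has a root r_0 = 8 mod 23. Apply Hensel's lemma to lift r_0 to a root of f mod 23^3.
r_2 = 7966 (mod 12167)

Hensel: r_{i+1} = r_i − f(r_i)/f′(r_i) mod 23^{i+2}, where f′(x) = 3x². Iterate:
  r_0 = 8 (mod 23)
  r_1 = 31 (mod 529)
  r_2 = 7966 (mod 12167)
Final: r = 7966 with f(r) ≡ 0 mod 23^3.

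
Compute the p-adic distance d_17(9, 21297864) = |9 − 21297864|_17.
d_17(9, 21297864) = 1/1419857

Step 1 — x − y = 9 − 21297864 = -21297855. Step 2 — v_17(-21297855) = 5 (factor: -21297855 = −(17^5 · 15); the sign does not affect v_p). Step 3 — |x − y|_17 = 17^{-5} = 1/1419857.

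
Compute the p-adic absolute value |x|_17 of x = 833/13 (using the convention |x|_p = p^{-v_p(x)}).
|833/13|_17 = 1/17

Step 1 — compute v_17(x) by factoring powers of 17 out of the numerator and denominator: v_17(833/13) = 1. Step 2 — apply |x|_p = p^{-v_p(x)} = 17^{-1} = 1/17.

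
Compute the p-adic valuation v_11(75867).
v_11(75867) = 3

v_11(n) is the largest exponent k such that 11^k divides n. Factor out: 75867 = 11^3 · 57. (Sign doesn't affect v_p.) So v_11(75867) = 3.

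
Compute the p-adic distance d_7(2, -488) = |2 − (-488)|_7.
d_7(2, -488) = 1/49

Step 1 — x − y = 2 − (-488) = 490. Step 2 — v_7(490) = 2 (factor: 490 = (7^2 · 10); the sign does not affect v_p). Step 3 — |x − y|_7 = 7^{-2} = 1/49.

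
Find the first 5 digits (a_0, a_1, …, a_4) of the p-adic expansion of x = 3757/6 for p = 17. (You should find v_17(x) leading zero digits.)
(a_0, …, a_4) = (0, 0, 5, 14, 2)

v_17(3757/6) = 2, so a_0 = ... = a_1 = 0. Factor out: x = 17^2 · u with u = 13/6 a unit in ℤ_17. Expand u iteratively via a_{v+i} = u_i mod 17, u_{i+1} = (u_i − a_{v+i})/17:
  u_0 = 13/6;  a_2 = 5;  u_1 = (u_0 − 5)/17 = -1/6
  u_1 = -1/6;  a_3 = 14;  u_2 = (u_1 − 14)/17 = -5/6
  u_2 = -5/6;  a_4 = 2;  u_3 = (u_2 − 2)/17 = -1/6
Digits: (0, 0, 5, 14, 2).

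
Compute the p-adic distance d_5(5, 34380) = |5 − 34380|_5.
d_5(5, 34380) = 1/3125

Step 1 — x − y = 5 − 34380 = -34375. Step 2 — v_5(-34375) = 5 (factor: -34375 = −(5^5 · 11); the sign does not affect v_p). Step 3 — |x − y|_5 = 5^{-5} = 1/3125.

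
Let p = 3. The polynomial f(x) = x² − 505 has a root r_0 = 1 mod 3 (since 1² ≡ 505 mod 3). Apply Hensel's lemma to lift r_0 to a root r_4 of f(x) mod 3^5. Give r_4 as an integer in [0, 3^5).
r_4 = 91 (mod 243)

Hensel's recurrence: r_{i+1} = r_i − f(r_i)·(f′(r_i))^{-1} mod 3^{i+2}, with f′(x) = 2x. Iterate:
  r_0 = 1 (mod 3)
  r_1 = 1 (mod 9)
  r_2 = 10 (mod 27)
  r_3 = 10 (mod 81)
  r_4 = 91 (mod 243)
Final: r_4 = 91, and one checks f(r_4) ≡ 0 mod 3^5.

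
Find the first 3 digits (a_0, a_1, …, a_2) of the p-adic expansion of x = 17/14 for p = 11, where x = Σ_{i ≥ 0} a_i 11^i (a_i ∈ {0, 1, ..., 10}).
(a_0, …, a_2) = (2, 7, 8)

v_11(17/14) = 0 (numerator and denominator both coprime to 11), so x ∈ ℤ_11^×. Compute digits iteratively via a_i = x_i mod 11, x_{i+1} = (x_i − a_i)/11, with x_0 = x:
  x_0 = 17/14;  a_0 = 2;  x_1 = (x_0 − 2)/11 = -1/14
  x_1 = -1/14;  a_1 = 7;  x_2 = (x_1 − 7)/11 = -9/14
  x_2 = -9/14;  a_2 = 8;  x_3 = (x_2 − 8)/11 = -11/14
Digits: (2, 7, 8).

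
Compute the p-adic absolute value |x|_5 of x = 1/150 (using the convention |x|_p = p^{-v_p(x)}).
|1/150|_5 = 25

Step 1 — compute v_5(x) by factoring powers of 5 out of the numerator and denominator: v_5(1/150) = -2. Step 2 — apply |x|_p = p^{-v_p(x)} = 5^{2} = 25.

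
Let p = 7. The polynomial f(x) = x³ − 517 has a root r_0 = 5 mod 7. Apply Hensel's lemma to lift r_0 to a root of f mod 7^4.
r_3 = 1867 (mod 2401)

Hensel: r_{i+1} = r_i − f(r_i)/f′(r_i) mod 7^{i+2}, where f′(x) = 3x². Iterate:
  r_0 = 5 (mod 7)
  r_1 = 5 (mod 49)
  r_2 = 152 (mod 343)
  r_3 = 1867 (mod 2401)
Final: r = 1867 with f(r) ≡ 0 mod 7^4.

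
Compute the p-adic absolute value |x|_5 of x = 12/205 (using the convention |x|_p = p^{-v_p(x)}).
|12/205|_5 = 5

Step 1 — compute v_5(x) by factoring powers of 5 out of the numerator and denominator: v_5(12/205) = -1. Step 2 — apply |x|_p = p^{-v_p(x)} = 5^{1} = 5.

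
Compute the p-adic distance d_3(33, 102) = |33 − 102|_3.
d_3(33, 102) = 1/3

Step 1 — x − y = 33 − 102 = -69. Step 2 — v_3(-69) = 1 (factor: -69 = −(3^1 · 23); the sign does not affect v_p). Step 3 — |x − y|_3 = 3^{-1} = 1/3.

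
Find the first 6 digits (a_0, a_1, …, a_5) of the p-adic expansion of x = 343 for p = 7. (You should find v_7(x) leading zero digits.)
(a_0, …, a_5) = (0, 0, 0, 1, 0, 0)

v_7(343) = 3, so a_0 = ... = a_2 = 0. Factor out: x = 7^3 · u with u = 1 a unit in ℤ_7. Expand u iteratively via a_{v+i} = u_i mod 7, u_{i+1} = (u_i − a_{v+i})/7:
  u_0 = 1;  a_3 = 1;  u_1 = (u_0 − 1)/7 = 0
  u_1 = 0;  a_4 = 0;  u_2 = (u_1 − 0)/7 = 0
  u_2 = 0;  a_5 = 0;  u_3 = (u_2 − 0)/7 = 0
Digits: (0, 0, 0, 1, 0, 0).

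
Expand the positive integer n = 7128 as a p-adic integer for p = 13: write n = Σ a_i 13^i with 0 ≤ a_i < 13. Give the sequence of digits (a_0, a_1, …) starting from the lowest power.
(a_0, a_1, …) = (4, 2, 3, 3)

Repeated division by 13 gives the digits low-to-high: 7128 = 4 + 2·13^1 + 3·13^2 + 3·13^3. Digit sequence: (4, 2, 3, 3).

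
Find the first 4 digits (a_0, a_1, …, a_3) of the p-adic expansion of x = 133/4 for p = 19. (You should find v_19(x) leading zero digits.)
(a_0, …, a_3) = (0, 16, 4, 14)

v_19(133/4) = 1, so a_0 = ... = a_0 = 0. Factor out: x = 19^1 · u with u = 7/4 a unit in ℤ_19. Expand u iteratively via a_{v+i} = u_i mod 19, u_{i+1} = (u_i − a_{v+i})/19:
  u_0 = 7/4;  a_1 = 16;  u_1 = (u_0 − 16)/19 = -3/4
  u_1 = -3/4;  a_2 = 4;  u_2 = (u_1 − 4)/19 = -1/4
  u_2 = -1/4;  a_3 = 14;  u_3 = (u_2 − 14)/19 = -3/4
Digits: (0, 16, 4, 14).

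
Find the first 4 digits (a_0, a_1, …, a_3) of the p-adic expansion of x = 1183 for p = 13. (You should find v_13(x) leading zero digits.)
(a_0, …, a_3) = (0, 0, 7, 0)

v_13(1183) = 2, so a_0 = ... = a_1 = 0. Factor out: x = 13^2 · u with u = 7 a unit in ℤ_13. Expand u iteratively via a_{v+i} = u_i mod 13, u_{i+1} = (u_i − a_{v+i})/13:
  u_0 = 7;  a_2 = 7;  u_1 = (u_0 − 7)/13 = 0
  u_1 = 0;  a_3 = 0;  u_2 = (u_1 − 0)/13 = 0
Digits: (0, 0, 7, 0).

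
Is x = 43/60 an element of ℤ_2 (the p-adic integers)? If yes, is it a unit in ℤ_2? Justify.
x ∉ ℤ_2 (v_2(x) = -2 < 0)

ℤ_2 = {x ∈ ℚ_2 : v_2(x) ≥ 0} and ℤ_2^× = {x ∈ ℤ_2 : v_2(x) = 0}. Here v_2(43/60) = v_2(num) − v_2(den) = -2; compare against these criteria.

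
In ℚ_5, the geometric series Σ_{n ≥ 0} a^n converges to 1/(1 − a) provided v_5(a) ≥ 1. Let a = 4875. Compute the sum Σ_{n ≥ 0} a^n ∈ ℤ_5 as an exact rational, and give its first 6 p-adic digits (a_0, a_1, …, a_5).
Σ a^n = 1/(1 − a) = -1/4874;  first 6 digits = (1, 0, 0, 4, 2, 1)

v_5(a) = 3 ≥ 1, so the series converges in ℤ_5 to 1/(1 − a) = 1/(1 − 4875) = -1/4874. Expand this rational in ℤ_5: compute digits iteratively via d_i = x_i mod 5, x_{i+1} = (x_i − d_i)/5. The first 6 digits are (1, 0, 0, 4, 2, 1).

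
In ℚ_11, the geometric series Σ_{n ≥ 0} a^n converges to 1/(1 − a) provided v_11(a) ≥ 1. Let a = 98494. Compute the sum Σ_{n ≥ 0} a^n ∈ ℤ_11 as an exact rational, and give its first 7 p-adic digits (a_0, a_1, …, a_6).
Σ a^n = 1/(1 − a) = -1/98493;  first 7 digits = (1, 0, 0, 8, 6, 0, 9)

v_11(a) = 3 ≥ 1, so the series converges in ℤ_11 to 1/(1 − a) = 1/(1 − 98494) = -1/98493. Expand this rational in ℤ_11: compute digits iteratively via d_i = x_i mod 11, x_{i+1} = (x_i − d_i)/11. The first 7 digits are (1, 0, 0, 8, 6, 0, 9).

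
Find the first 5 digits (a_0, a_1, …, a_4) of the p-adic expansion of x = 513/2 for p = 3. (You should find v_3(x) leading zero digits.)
(a_0, …, a_4) = (0, 0, 0, 2, 1)

v_3(513/2) = 3, so a_0 = ... = a_2 = 0. Factor out: x = 3^3 · u with u = 19/2 a unit in ℤ_3. Expand u iteratively via a_{v+i} = u_i mod 3, u_{i+1} = (u_i − a_{v+i})/3:
  u_0 = 19/2;  a_3 = 2;  u_1 = (u_0 − 2)/3 = 5/2
  u_1 = 5/2;  a_4 = 1;  u_2 = (u_1 − 1)/3 = 1/2
Digits: (0, 0, 0, 2, 1).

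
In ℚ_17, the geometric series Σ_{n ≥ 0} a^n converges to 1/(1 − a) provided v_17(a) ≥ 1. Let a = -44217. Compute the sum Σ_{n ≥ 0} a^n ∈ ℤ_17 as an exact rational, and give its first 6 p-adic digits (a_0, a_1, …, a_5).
Σ a^n = 1/(1 − a) = 1/44218;  first 6 digits = (1, 0, 0, 8, 16, 16)

v_17(a) = 3 ≥ 1, so the series converges in ℤ_17 to 1/(1 − a) = 1/(1 − (-44217)) = 1/44218. Expand this rational in ℤ_17: compute digits iteratively via d_i = x_i mod 17, x_{i+1} = (x_i − d_i)/17. The first 6 digits are (1, 0, 0, 8, 16, 16).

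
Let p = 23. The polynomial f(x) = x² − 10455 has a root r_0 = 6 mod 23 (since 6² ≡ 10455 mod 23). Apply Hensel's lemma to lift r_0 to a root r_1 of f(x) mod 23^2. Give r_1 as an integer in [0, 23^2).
r_1 = 213 (mod 529)

Hensel's recurrence: r_{i+1} = r_i − f(r_i)·(f′(r_i))^{-1} mod 23^{i+2}, with f′(x) = 2x. Iterate:
  r_0 = 6 (mod 23)
  r_1 = 213 (mod 529)
Final: r_1 = 213, and one checks f(r_1) ≡ 0 mod 23^2.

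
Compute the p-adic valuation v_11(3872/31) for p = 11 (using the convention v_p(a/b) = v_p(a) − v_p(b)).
v_11(3872/31) = 2

Factor powers of 11 from the numerator and denominator of the reduced fraction: 3872 = 11^2 · 32 and 31 = 11^0 · 31. Apply v_p(a/b) = v_p(a) − v_p(b): v_11(3872/31) = 2 − 0 = 2.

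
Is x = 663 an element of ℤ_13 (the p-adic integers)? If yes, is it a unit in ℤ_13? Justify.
x ∈ ℤ_13 but not a unit; v_13(x) = 1 > 0

ℤ_13 = {x ∈ ℚ_13 : v_13(x) ≥ 0} and ℤ_13^× = {x ∈ ℤ_13 : v_13(x) = 0}. Here v_13(663) = v_13(num) − v_13(den) = 1; compare against these criteria.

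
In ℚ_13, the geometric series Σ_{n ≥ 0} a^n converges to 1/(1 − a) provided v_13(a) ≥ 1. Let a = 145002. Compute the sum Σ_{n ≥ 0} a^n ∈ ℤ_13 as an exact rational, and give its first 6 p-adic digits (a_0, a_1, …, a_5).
Σ a^n = 1/(1 − a) = -1/145001;  first 6 digits = (1, 0, 0, 1, 5, 0)

v_13(a) = 3 ≥ 1, so the series converges in ℤ_13 to 1/(1 − a) = 1/(1 − 145002) = -1/145001. Expand this rational in ℤ_13: compute digits iteratively via d_i = x_i mod 13, x_{i+1} = (x_i − d_i)/13. The first 6 digits are (1, 0, 0, 1, 5, 0).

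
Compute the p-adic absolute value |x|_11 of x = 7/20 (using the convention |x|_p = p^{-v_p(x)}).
|7/20|_11 = 1

Step 1 — compute v_11(x) by factoring powers of 11 out of the numerator and denominator: v_11(7/20) = 0. Step 2 — apply |x|_p = p^{-v_p(x)} = 11^{0} = 1.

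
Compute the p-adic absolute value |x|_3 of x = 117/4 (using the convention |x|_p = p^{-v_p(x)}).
|117/4|_3 = 1/9

Step 1 — compute v_3(x) by factoring powers of 3 out of the numerator and denominator: v_3(117/4) = 2. Step 2 — apply |x|_p = p^{-v_p(x)} = 3^{-2} = 1/9.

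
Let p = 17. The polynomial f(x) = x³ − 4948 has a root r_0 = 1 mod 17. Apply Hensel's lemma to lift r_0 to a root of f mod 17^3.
r_2 = 4251 (mod 4913)

Hensel: r_{i+1} = r_i − f(r_i)/f′(r_i) mod 17^{i+2}, where f′(x) = 3x². Iterate:
  r_0 = 1 (mod 17)
  r_1 = 205 (mod 289)
  r_2 = 4251 (mod 4913)
Final: r = 4251 with f(r) ≡ 0 mod 17^3.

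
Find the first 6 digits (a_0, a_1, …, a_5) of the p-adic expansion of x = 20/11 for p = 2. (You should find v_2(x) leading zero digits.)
(a_0, …, a_5) = (0, 0, 1, 1, 1, 1)

v_2(20/11) = 2, so a_0 = ... = a_1 = 0. Factor out: x = 2^2 · u with u = 5/11 a unit in ℤ_2. Expand u iteratively via a_{v+i} = u_i mod 2, u_{i+1} = (u_i − a_{v+i})/2:
  u_0 = 5/11;  a_2 = 1;  u_1 = (u_0 − 1)/2 = -3/11
  u_1 = -3/11;  a_3 = 1;  u_2 = (u_1 − 1)/2 = -7/11
  u_2 = -7/11;  a_4 = 1;  u_3 = (u_2 − 1)/2 = -9/11
  u_3 = -9/11;  a_5 = 1;  u_4 = (u_3 − 1)/2 = -10/11
Digits: (0, 0, 1, 1, 1, 1).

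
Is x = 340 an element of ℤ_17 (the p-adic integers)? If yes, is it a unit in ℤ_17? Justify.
x ∈ ℤ_17 but not a unit; v_17(x) = 1 > 0

ℤ_17 = {x ∈ ℚ_17 : v_17(x) ≥ 0} and ℤ_17^× = {x ∈ ℤ_17 : v_17(x) = 0}. Here v_17(340) = v_17(num) − v_17(den) = 1; compare against these criteria.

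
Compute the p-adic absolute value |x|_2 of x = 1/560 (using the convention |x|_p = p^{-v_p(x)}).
|1/560|_2 = 16

Step 1 — compute v_2(x) by factoring powers of 2 out of the numerator and denominator: v_2(1/560) = -4. Step 2 — apply |x|_p = p^{-v_p(x)} = 2^{4} = 16.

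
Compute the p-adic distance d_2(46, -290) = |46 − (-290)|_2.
d_2(46, -290) = 1/16

Step 1 — x − y = 46 − (-290) = 336. Step 2 — v_2(336) = 4 (factor: 336 = (2^4 · 21); the sign does not affect v_p). Step 3 — |x − y|_2 = 2^{-4} = 1/16.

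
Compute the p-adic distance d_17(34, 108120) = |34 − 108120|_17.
d_17(34, 108120) = 1/4913

Step 1 — x − y = 34 − 108120 = -108086. Step 2 — v_17(-108086) = 3 (factor: -108086 = −(17^3 · 22); the sign does not affect v_p). Step 3 — |x − y|_17 = 17^{-3} = 1/4913.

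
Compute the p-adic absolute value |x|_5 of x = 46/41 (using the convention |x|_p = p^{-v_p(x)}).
|46/41|_5 = 1

Step 1 — compute v_5(x) by factoring powers of 5 out of the numerator and denominator: v_5(46/41) = 0. Step 2 — apply |x|_p = p^{-v_p(x)} = 5^{0} = 1.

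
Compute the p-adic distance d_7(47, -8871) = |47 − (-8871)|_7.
d_7(47, -8871) = 1/343

Step 1 — x − y = 47 − (-8871) = 8918. Step 2 — v_7(8918) = 3 (factor: 8918 = (7^3 · 26); the sign does not affect v_p). Step 3 — |x − y|_7 = 7^{-3} = 1/343.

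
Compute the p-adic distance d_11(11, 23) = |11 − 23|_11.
d_11(11, 23) = 1

Step 1 — x − y = 11 − 23 = -12. Step 2 — v_11(-12) = 0 (factor: -12 = −(11^0 · 12); the sign does not affect v_p). Step 3 — |x − y|_11 = 11^{0} = 1.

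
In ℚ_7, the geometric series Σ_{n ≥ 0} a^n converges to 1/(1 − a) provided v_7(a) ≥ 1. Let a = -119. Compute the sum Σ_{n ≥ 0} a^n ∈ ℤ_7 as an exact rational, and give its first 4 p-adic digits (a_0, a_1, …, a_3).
Σ a^n = 1/(1 − a) = 1/120;  first 4 digits = (1, 4, 6, 6)

v_7(a) = 1 ≥ 1, so the series converges in ℤ_7 to 1/(1 − a) = 1/(1 − (-119)) = 1/120. Expand this rational in ℤ_7: compute digits iteratively via d_i = x_i mod 7, x_{i+1} = (x_i − d_i)/7. The first 4 digits are (1, 4, 6, 6).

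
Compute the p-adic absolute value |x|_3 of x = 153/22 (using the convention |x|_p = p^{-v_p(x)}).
|153/22|_3 = 1/9

Step 1 — compute v_3(x) by factoring powers of 3 out of the numerator and denominator: v_3(153/22) = 2. Step 2 — apply |x|_p = p^{-v_p(x)} = 3^{-2} = 1/9.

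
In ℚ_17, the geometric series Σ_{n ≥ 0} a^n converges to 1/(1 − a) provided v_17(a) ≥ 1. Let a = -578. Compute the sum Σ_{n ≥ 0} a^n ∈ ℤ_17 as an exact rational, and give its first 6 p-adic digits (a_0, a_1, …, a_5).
Σ a^n = 1/(1 − a) = 1/579;  first 6 digits = (1, 0, 15, 16, 3, 0)

v_17(a) = 2 ≥ 1, so the series converges in ℤ_17 to 1/(1 − a) = 1/(1 − (-578)) = 1/579. Expand this rational in ℤ_17: compute digits iteratively via d_i = x_i mod 17, x_{i+1} = (x_i − d_i)/17. The first 6 digits are (1, 0, 15, 16, 3, 0).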